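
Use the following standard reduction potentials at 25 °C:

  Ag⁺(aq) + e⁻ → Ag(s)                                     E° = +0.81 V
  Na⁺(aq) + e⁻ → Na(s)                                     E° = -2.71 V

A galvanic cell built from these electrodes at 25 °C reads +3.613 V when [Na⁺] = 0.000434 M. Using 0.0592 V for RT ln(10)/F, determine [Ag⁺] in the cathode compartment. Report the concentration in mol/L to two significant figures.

Ag⁺/Ag is the cathode, Na⁺/Na the anode: E°cell = +3.52 V, n = 1.
Overall reaction: Ag⁺(aq) + Na(s) → Ag(s) + Na⁺(aq); Q = [Na⁺]^1/[Ag⁺]^1.
From E = E° − (0.0592/n) log Q: log Q = (E° − E)·n/0.0592 = (+3.52 − (+3.613))·1/0.0592 = -1.5709.
So 1·log[Ag⁺] = 1·log(0.000434) − log Q = -3.3625 − (-1.5709) = -1.7916; [Ag⁺] = 10^(-1.7916) ≈ 0.016 M.

0.016 M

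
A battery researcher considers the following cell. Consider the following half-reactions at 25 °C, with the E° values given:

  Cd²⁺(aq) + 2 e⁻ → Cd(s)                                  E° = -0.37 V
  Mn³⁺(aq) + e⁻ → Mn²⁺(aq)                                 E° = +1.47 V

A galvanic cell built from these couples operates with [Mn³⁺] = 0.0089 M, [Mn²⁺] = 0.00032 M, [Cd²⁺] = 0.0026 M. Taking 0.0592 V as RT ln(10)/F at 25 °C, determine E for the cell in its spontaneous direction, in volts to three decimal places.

+2.002 V

Mn³⁺/Mn²⁺ is the cathode (higher E°), Cd²⁺/Cd the anode: E°cell = +1.47 − (-0.37) = +1.84 V, n = 2.
Overall: 2 Mn³⁺(aq) + Cd(s) → 2 Mn²⁺(aq) + Cd²⁺(aq)
Q = [Mn²⁺]^2·[Cd²⁺] / ([Mn³⁺]^2); log Q = -5.474.
E = E° − (0.0592/n) log Q = +1.84 − (0.0592/2)(-5.474) = +2.002 V.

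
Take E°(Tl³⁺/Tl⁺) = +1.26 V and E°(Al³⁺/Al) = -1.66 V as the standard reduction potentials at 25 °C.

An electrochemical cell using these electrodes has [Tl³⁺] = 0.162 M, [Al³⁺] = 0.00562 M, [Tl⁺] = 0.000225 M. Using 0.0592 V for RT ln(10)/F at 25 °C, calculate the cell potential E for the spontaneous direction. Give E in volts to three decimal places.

Tl³⁺/Tl⁺ is the cathode (higher E°), Al³⁺/Al the anode: E°cell = +1.26 − (-1.66) = +2.92 V, n = 6.
Overall: 3 Tl³⁺(aq) + 2 Al(s) → 3 Tl⁺(aq) + 2 Al³⁺(aq)
Q = [Tl⁺]^3·[Al³⁺]^2 / ([Tl³⁺]^3); log Q = -13.073.
E = E° − (0.0592/n) log Q = +2.92 − (0.0592/6)(-13.073) = +3.049 V.

+3.049 V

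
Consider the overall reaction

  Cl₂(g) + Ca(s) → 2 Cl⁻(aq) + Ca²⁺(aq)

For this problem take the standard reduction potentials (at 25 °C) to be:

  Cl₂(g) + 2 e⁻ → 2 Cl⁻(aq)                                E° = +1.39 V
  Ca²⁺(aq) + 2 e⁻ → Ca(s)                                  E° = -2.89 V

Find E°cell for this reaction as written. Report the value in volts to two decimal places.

The Cl₂/Cl⁻ couple has the higher reduction potential, so it is the cathode; Ca²⁺/Ca is oxidised at the anode.
E°cell = E°(cathode) − E°(anode) = (+1.39) − (-2.89) = +4.28 V.
Since E°cell > 0, the reaction is spontaneous under standard conditions.

+4.28 V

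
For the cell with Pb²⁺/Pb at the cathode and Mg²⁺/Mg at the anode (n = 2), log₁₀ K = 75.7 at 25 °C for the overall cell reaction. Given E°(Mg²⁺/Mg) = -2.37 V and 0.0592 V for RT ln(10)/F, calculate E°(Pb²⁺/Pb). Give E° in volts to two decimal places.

E°cell = (0.0592/n)·log K = (0.0592/2)(75.7) = +2.241 V.
Since Pb²⁺/Pb is the cathode and Mg²⁺/Mg the anode, E°cell = E°(Pb²⁺/Pb) − E°(Mg²⁺/Mg).
So E°(Pb²⁺/Pb) = E°cell + E°(Mg²⁺/Mg) = +2.241 + (-2.37) = -0.13 V.

-0.13 V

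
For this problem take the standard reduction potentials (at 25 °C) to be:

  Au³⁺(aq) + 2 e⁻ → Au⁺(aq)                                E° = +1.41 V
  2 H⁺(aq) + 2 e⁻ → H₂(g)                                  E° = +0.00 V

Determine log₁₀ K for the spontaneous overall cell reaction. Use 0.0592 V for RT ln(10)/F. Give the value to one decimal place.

47.6

Cathode: Au³⁺/Au⁺; anode: H⁺/H₂. E°cell = +1.41 V, n = 2.
log K = nE°cell / 0.0592 = (2)(+1.41) / 0.0592 = 47.6.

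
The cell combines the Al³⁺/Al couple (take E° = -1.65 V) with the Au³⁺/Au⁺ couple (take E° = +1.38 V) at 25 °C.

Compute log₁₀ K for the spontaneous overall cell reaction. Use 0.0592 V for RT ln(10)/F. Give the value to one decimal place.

307.1

Cathode: Au³⁺/Au⁺; anode: Al³⁺/Al. E°cell = +3.03 V, n = 6.
log K = nE°cell / 0.0592 = (6)(+3.03) / 0.0592 = 307.1.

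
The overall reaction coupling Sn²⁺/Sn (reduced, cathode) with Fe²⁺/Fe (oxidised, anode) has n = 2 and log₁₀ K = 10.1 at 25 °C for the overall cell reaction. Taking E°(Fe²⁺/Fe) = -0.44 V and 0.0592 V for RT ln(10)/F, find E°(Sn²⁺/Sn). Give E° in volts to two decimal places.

E°cell = (0.0592/n)·log K = (0.0592/2)(10.1) = +0.299 V.
Since Sn²⁺/Sn is the cathode and Fe²⁺/Fe the anode, E°cell = E°(Sn²⁺/Sn) − E°(Fe²⁺/Fe).
So E°(Sn²⁺/Sn) = E°cell + E°(Fe²⁺/Fe) = +0.299 + (-0.44) = -0.14 V.

-0.14 V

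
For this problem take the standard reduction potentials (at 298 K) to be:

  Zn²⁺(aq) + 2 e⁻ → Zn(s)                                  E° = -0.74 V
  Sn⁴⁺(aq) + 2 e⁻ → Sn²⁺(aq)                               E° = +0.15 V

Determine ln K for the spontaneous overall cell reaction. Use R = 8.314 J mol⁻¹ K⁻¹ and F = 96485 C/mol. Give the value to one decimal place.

Cathode: Sn⁴⁺/Sn²⁺; anode: Zn²⁺/Zn. E°cell = (+0.15) − (-0.74) = +0.89 V, with n = 2.
ΔG° = −nFE° = −RT ln K, so ln K = nFE°/(RT) = (2)(96485)(+0.89) / ((8.314)(298)) = 69.319.

69.3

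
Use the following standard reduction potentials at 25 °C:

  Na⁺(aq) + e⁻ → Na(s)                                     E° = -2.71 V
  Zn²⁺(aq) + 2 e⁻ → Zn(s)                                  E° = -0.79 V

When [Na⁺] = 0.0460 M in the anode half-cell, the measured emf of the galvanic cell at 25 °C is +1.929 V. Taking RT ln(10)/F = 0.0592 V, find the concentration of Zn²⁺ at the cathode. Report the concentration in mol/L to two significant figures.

0.0043 M

Zn²⁺/Zn is the cathode, Na⁺/Na the anode: E°cell = +1.92 V, n = 2.
Overall reaction: Zn²⁺(aq) + 2 Na(s) → Zn(s) + 2 Na⁺(aq); Q = [Na⁺]^2/[Zn²⁺]^1.
From E = E° − (0.0592/n) log Q: log Q = (E° − E)·n/0.0592 = (+1.92 − (+1.929))·2/0.0592 = -0.3041.
So 1·log[Zn²⁺] = 2·log(0.046) − log Q = -2.6745 − (-0.3041) = -2.3704; [Zn²⁺] = 10^(-2.3704) ≈ 0.0043 M.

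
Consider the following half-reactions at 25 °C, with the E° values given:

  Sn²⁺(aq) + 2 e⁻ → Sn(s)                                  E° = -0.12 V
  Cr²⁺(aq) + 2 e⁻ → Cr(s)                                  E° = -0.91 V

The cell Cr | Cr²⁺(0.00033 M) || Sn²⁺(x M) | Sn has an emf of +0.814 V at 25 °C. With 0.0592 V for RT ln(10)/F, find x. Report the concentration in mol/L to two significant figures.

0.0021 M

Sn²⁺/Sn is the cathode, Cr²⁺/Cr the anode: E°cell = +0.79 V, n = 2.
Overall reaction: Sn²⁺(aq) + Cr(s) → Sn(s) + Cr²⁺(aq); Q = [Cr²⁺]^1/[Sn²⁺]^1.
From E = E° − (0.0592/n) log Q: log Q = (E° − E)·n/0.0592 = (+0.79 − (+0.814))·2/0.0592 = -0.8108.
So 1·log[Sn²⁺] = 1·log(0.00033) − log Q = -3.4815 − (-0.8108) = -2.6707; [Sn²⁺] = 10^(-2.6707) ≈ 0.0021 M.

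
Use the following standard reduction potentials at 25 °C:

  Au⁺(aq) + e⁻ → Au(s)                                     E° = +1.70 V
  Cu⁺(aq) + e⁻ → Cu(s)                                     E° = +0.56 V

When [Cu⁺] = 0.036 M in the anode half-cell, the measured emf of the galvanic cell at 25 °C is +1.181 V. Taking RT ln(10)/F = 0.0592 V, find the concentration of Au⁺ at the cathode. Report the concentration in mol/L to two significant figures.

Au⁺/Au is the cathode, Cu⁺/Cu the anode: E°cell = +1.14 V, n = 1.
Overall reaction: Au⁺(aq) + Cu(s) → Au(s) + Cu⁺(aq); Q = [Cu⁺]^1/[Au⁺]^1.
From E = E° − (0.0592/n) log Q: log Q = (E° − E)·n/0.0592 = (+1.14 − (+1.181))·1/0.0592 = -0.6926.
So 1·log[Au⁺] = 1·log(0.036) − log Q = -1.4437 − (-0.6926) = -0.7511; [Au⁺] = 10^(-0.7511) ≈ 0.18 M.

0.18 M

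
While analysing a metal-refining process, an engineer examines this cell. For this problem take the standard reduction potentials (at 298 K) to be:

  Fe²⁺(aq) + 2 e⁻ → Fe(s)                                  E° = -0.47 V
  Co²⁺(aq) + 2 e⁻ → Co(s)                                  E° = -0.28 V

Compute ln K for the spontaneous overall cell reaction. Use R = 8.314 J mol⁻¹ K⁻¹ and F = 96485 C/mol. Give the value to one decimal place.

Cathode: Co²⁺/Co; anode: Fe²⁺/Fe. E°cell = (-0.28) − (-0.47) = +0.19 V, with n = 2.
ΔG° = −nFE° = −RT ln K, so ln K = nFE°/(RT) = (2)(96485)(+0.19) / ((8.314)(298)) = 14.798.

14.8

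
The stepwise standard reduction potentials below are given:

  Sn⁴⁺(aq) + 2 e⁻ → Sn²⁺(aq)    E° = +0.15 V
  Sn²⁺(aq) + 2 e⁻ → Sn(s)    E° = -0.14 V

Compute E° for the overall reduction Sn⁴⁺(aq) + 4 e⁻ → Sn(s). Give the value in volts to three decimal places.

Since ΔG° = −nFE° is additive over sequential reductions, n₃E°₃ = n₁E°₁ + n₂E°₂.
E°₃ = (2×+0.15 + 2×-0.14) / 4 = (+0.020) / 4 = +0.005 V.

+0.005 V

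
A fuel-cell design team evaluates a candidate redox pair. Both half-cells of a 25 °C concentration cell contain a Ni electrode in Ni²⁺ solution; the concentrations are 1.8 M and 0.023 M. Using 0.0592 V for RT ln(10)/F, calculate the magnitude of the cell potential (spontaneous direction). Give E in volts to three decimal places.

For a concentration cell E°cell = 0. The 1.8 M side is the cathode (reduction is favoured where [Ni²⁺] is higher).
With n = 2, E = −(0.0592/2) log([Ni²⁺]ₐₙ/[Ni²⁺]꜀ₐₜ) = −(0.0592/2) log(0.023/1.8) = −(0.0592/2)(-1.894) = +0.056 V.

+0.056 V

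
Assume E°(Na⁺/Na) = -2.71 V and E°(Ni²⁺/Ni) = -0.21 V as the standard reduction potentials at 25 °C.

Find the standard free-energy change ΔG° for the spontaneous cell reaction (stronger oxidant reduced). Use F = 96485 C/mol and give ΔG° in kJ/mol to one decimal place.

Ni²⁺/Ni (E° = -0.21 V) is the cathode; Na⁺/Na (E° = -2.71 V) is the anode, so E°cell = +2.50 V.
Balancing electrons gives n = 2 (lcm of 2 and 1).
ΔG° = −nFE° = −(2)(96485)(+2.50) = -482,425 J = -482.4 kJ/mol.

-482.4 kJ/mol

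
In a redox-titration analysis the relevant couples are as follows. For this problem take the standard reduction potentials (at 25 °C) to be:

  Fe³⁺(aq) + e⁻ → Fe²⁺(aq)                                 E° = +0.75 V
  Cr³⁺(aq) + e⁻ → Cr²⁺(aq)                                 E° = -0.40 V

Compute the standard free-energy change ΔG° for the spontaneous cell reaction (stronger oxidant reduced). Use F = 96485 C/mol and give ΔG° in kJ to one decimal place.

-111.0 kJ

Fe³⁺/Fe²⁺ (E° = +0.75 V) is the cathode; Cr³⁺/Cr²⁺ (E° = -0.40 V) is the anode, so E°cell = +1.15 V.
Balancing electrons gives n = 1 (lcm of 1 and 1).
ΔG° = −nFE° = −(1)(96485)(+1.15) = -110,958 J = -111.0 kJ.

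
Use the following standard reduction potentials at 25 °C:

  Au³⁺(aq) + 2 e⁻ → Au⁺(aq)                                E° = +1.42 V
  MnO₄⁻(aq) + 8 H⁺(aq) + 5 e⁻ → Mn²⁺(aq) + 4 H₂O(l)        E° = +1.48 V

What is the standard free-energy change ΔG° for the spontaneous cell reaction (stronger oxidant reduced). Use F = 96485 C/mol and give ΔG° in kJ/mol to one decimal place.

MnO₄⁻/Mn²⁺ (E° = +1.48 V) is the cathode; Au³⁺/Au⁺ (E° = +1.42 V) is the anode, so E°cell = +0.06 V.
Balancing electrons gives n = 10 (lcm of 5 and 2).
ΔG° = −nFE° = −(10)(96485)(+0.06) = -57,891 J = -57.9 kJ/mol.

-57.9 kJ/mol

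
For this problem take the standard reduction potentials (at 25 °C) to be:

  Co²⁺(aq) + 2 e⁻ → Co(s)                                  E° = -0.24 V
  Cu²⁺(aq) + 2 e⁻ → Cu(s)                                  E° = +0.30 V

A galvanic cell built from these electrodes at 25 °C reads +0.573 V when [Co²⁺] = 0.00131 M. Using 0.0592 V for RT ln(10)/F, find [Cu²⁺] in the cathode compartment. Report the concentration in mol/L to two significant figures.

Cu²⁺/Cu is the cathode, Co²⁺/Co the anode: E°cell = +0.54 V, n = 2.
Overall reaction: Cu²⁺(aq) + Co(s) → Cu(s) + Co²⁺(aq); Q = [Co²⁺]^1/[Cu²⁺]^1.
From E = E° − (0.0592/n) log Q: log Q = (E° − E)·n/0.0592 = (+0.54 − (+0.573))·2/0.0592 = -1.1149.
So 1·log[Cu²⁺] = 1·log(0.00131) − log Q = -2.8827 − (-1.1149) = -1.7678; [Cu²⁺] = 10^(-1.7678) ≈ 0.017 M.

0.017 M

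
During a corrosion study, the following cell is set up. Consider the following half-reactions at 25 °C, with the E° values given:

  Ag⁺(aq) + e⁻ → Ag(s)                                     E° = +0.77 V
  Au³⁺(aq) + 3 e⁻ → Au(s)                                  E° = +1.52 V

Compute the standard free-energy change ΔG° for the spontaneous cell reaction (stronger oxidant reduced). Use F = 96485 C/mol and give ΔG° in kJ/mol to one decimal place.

Au³⁺/Au (E° = +1.52 V) is the cathode; Ag⁺/Ag (E° = +0.77 V) is the anode, so E°cell = +0.75 V.
Balancing electrons gives n = 3 (lcm of 3 and 1).
ΔG° = −nFE° = −(3)(96485)(+0.75) = -217,091 J = -217.1 kJ/mol.

-217.1 kJ/mol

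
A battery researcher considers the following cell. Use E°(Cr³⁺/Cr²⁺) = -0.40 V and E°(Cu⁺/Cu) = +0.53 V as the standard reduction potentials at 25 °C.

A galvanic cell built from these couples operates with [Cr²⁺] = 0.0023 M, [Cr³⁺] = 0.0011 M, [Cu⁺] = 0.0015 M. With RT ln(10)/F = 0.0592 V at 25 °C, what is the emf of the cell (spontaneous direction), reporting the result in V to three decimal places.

Cu⁺/Cu is the cathode (higher E°), Cr³⁺/Cr²⁺ the anode: E°cell = +0.53 − (-0.40) = +0.93 V, n = 1.
Overall: Cu⁺(aq) + Cr²⁺(aq) → Cu(s) + Cr³⁺(aq)
Q = [Cr³⁺] / ([Cu⁺]·[Cr²⁺]); log Q = 2.504.
E = E° − (0.0592/n) log Q = +0.93 − (0.0592/1)(2.504) = +0.782 V.

+0.782 V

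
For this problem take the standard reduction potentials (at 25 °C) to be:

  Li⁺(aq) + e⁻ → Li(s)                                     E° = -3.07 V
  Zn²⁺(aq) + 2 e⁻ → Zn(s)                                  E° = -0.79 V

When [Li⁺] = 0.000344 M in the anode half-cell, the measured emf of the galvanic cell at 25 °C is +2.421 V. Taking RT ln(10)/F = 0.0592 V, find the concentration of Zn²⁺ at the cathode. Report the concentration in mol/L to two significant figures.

Zn²⁺/Zn is the cathode, Li⁺/Li the anode: E°cell = +2.28 V, n = 2.
Overall reaction: Zn²⁺(aq) + 2 Li(s) → Zn(s) + 2 Li⁺(aq); Q = [Li⁺]^2/[Zn²⁺]^1.
From E = E° − (0.0592/n) log Q: log Q = (E° − E)·n/0.0592 = (+2.28 − (+2.421))·2/0.0592 = -4.7635.
So 1·log[Zn²⁺] = 2·log(0.000344) − log Q = -6.9269 − (-4.7635) = -2.1634; [Zn²⁺] = 10^(-2.1634) ≈ 0.0069 M.

0.0069 M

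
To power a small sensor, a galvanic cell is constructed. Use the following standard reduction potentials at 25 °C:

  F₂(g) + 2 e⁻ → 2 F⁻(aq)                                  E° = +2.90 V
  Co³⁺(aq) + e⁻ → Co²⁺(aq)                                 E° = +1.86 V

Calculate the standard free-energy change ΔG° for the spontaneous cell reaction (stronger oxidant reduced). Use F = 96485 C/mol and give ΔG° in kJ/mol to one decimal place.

F₂/F⁻ (E° = +2.90 V) is the cathode; Co³⁺/Co²⁺ (E° = +1.86 V) is the anode, so E°cell = +1.04 V.
Balancing electrons gives n = 2 (lcm of 2 and 1).
ΔG° = −nFE° = −(2)(96485)(+1.04) = -200,689 J = -200.7 kJ/mol.

-200.7 kJ/mol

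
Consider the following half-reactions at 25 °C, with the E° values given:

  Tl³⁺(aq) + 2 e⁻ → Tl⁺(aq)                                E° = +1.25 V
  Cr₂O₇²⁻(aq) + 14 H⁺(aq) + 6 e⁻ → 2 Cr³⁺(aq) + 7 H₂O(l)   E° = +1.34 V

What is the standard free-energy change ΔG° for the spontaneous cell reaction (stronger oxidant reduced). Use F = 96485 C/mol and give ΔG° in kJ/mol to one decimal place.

-52.1 kJ/mol

Cr₂O₇²⁻/Cr³⁺ (E° = +1.34 V) is the cathode; Tl³⁺/Tl⁺ (E° = +1.25 V) is the anode, so E°cell = +0.09 V.
Balancing electrons gives n = 6 (lcm of 6 and 2).
ΔG° = −nFE° = −(6)(96485)(+0.09) = -52,102 J = -52.1 kJ/mol.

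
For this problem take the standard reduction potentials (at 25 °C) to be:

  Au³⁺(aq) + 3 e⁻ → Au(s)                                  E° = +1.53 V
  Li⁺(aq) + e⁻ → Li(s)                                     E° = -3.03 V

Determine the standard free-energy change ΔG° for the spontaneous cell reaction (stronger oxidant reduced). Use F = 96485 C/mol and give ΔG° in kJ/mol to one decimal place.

Au³⁺/Au (E° = +1.53 V) is the cathode; Li⁺/Li (E° = -3.03 V) is the anode, so E°cell = +4.56 V.
Balancing electrons gives n = 3 (lcm of 3 and 1).
ΔG° = −nFE° = −(3)(96485)(+4.56) = -1,319,915 J = -1319.9 kJ/mol.

-1319.9 kJ/mol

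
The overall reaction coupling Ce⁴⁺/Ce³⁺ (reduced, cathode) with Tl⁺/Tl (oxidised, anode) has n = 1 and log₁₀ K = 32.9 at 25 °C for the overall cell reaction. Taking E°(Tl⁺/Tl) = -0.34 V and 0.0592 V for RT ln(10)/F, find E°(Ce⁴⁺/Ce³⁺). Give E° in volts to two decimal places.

E°cell = (0.0592/n)·log K = (0.0592/1)(32.9) = +1.948 V.
Since Ce⁴⁺/Ce³⁺ is the cathode and Tl⁺/Tl the anode, E°cell = E°(Ce⁴⁺/Ce³⁺) − E°(Tl⁺/Tl).
So E°(Ce⁴⁺/Ce³⁺) = E°cell + E°(Tl⁺/Tl) = +1.948 + (-0.34) = +1.61 V.

+1.61 V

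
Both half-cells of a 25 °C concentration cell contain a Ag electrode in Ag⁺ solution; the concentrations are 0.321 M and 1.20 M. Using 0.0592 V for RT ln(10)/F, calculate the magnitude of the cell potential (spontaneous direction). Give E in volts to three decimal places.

+0.034 V

For a concentration cell E°cell = 0. The 1.20 M side is the cathode (reduction is favoured where [Ag⁺] is higher).
With n = 1, E = −(0.0592/1) log([Ag⁺]ₐₙ/[Ag⁺]꜀ₐₜ) = −(0.0592/1) log(0.321/1.2) = −(0.0592/1)(-0.573) = +0.034 V.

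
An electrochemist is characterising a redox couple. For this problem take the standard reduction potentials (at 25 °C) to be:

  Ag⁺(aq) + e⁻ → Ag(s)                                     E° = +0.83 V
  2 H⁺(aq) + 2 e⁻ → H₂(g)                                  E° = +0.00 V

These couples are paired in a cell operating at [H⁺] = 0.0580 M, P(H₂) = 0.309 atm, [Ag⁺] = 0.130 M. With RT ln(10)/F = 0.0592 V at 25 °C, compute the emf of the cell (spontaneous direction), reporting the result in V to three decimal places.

+0.836 V

Ag⁺/Ag is the cathode (higher E°), H⁺/H₂ the anode: E°cell = +0.83 − (+0.00) = +0.83 V, n = 2.
Overall: 2 Ag⁺(aq) + H₂(g) → 2 Ag(s) + 2 H⁺(aq)
Q = [H⁺]^2 / ([Ag⁺]^2·P(H₂)); log Q = -0.191.
E = E° − (0.0592/n) log Q = +0.83 − (0.0592/2)(-0.191) = +0.836 V.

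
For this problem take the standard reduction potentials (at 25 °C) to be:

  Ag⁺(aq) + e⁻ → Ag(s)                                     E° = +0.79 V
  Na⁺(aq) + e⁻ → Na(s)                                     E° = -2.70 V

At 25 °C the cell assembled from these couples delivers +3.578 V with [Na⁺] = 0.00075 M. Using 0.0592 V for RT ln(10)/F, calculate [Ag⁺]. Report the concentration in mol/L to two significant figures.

Ag⁺/Ag is the cathode, Na⁺/Na the anode: E°cell = +3.49 V, n = 1.
Overall reaction: Ag⁺(aq) + Na(s) → Ag(s) + Na⁺(aq); Q = [Na⁺]^1/[Ag⁺]^1.
From E = E° − (0.0592/n) log Q: log Q = (E° − E)·n/0.0592 = (+3.49 − (+3.578))·1/0.0592 = -1.4865.
So 1·log[Ag⁺] = 1·log(0.00075) − log Q = -3.1249 − (-1.4865) = -1.6384; [Ag⁺] = 10^(-1.6384) ≈ 0.023 M.

0.023 M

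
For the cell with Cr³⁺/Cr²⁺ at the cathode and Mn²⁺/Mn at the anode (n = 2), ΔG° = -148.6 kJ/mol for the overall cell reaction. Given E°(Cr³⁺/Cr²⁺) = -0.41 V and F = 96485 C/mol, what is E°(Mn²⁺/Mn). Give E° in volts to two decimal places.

-1.18 V

E°cell = −ΔG°/(nF) = −(-148.6×10³)/((2)(96485)) = +0.770 V.
Since Cr³⁺/Cr²⁺ is the cathode and Mn²⁺/Mn the anode, E°cell = E°(Cr³⁺/Cr²⁺) − E°(Mn²⁺/Mn).
So E°(Mn²⁺/Mn) = E°(Cr³⁺/Cr²⁺) − E°cell = (-0.41) − (+0.770) = -1.18 V.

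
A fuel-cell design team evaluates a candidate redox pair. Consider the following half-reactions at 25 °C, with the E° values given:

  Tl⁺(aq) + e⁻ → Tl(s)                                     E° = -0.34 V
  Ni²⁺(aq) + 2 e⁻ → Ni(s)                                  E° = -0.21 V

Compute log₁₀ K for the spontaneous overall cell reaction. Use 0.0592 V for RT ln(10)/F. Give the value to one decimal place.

4.4

Cathode: Ni²⁺/Ni; anode: Tl⁺/Tl. E°cell = +0.13 V, n = 2.
log K = nE°cell / 0.0592 = (2)(+0.13) / 0.0592 = 4.4.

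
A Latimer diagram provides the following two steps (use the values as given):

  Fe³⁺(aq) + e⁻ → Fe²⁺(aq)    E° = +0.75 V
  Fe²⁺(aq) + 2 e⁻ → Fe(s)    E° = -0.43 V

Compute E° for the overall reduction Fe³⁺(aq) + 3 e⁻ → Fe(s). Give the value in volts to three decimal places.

Standard free energies of sequential steps add: ΔG°₃ = ΔG°₁ + ΔG°₂, so n₃E°₃ = n₁E°₁ + n₂E°₂.
E°₃ = (1×+0.75 + 2×-0.43) / 3 = (-0.110) / 3 = -0.037 V.

-0.037 V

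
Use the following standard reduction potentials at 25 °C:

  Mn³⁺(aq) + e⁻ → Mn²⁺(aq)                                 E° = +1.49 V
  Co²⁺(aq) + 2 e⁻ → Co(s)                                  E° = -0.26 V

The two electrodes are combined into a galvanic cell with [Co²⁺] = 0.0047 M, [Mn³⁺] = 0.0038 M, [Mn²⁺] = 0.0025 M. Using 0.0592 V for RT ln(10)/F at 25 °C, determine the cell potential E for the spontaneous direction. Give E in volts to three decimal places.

Mn³⁺/Mn²⁺ is the cathode (higher E°), Co²⁺/Co the anode: E°cell = +1.49 − (-0.26) = +1.75 V, n = 2.
Overall: 2 Mn³⁺(aq) + Co(s) → 2 Mn²⁺(aq) + Co²⁺(aq)
Q = [Mn²⁺]^2·[Co²⁺] / ([Mn³⁺]^2); log Q = -2.692.
E = E° − (0.0592/n) log Q = +1.75 − (0.0592/2)(-2.692) = +1.830 V.

+1.830 V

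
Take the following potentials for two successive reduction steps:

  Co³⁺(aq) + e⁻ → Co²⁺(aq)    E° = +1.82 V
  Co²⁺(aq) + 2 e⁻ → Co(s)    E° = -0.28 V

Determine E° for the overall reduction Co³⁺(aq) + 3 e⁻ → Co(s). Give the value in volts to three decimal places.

+0.420 V

Since ΔG° = −nFE° is additive over sequential reductions, n₃E°₃ = n₁E°₁ + n₂E°₂.
E°₃ = (1×+1.82 + 2×-0.28) / 3 = (+1.260) / 3 = +0.420 V.
E° values themselves are not directly additive — weighting by electron count is essential.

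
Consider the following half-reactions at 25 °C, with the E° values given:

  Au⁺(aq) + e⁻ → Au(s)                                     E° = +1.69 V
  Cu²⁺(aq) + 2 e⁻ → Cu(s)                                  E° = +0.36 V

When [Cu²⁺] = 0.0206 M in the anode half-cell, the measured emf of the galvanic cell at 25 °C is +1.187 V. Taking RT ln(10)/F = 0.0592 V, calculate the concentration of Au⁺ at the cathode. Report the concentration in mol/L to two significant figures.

Au⁺/Au is the cathode, Cu²⁺/Cu the anode: E°cell = +1.33 V, n = 2.
Overall reaction: 2 Au⁺(aq) + Cu(s) → 2 Au(s) + Cu²⁺(aq); Q = [Cu²⁺]^1/[Au⁺]^2.
From E = E° − (0.0592/n) log Q: log Q = (E° − E)·n/0.0592 = (+1.33 − (+1.187))·2/0.0592 = 4.8311.
So 2·log[Au⁺] = 1·log(0.0206) − log Q = -1.6861 − (4.8311) = -6.5172; log[Au⁺] = -6.5172 / 2 = -3.2586; [Au⁺] = 10^(-3.2586) ≈ 0.00055 M.

0.00055 M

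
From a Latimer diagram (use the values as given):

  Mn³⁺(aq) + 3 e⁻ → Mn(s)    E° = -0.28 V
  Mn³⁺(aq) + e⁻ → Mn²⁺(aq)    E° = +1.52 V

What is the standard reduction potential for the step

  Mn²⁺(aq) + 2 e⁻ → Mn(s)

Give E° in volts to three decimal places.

-1.180 V

Sequential free energies add, so n₃E°₃ = n₁E°₁ + n₂E°₂.
With n₃ = 3, and the known step contributing 1×(+1.52) V, the unknown satisfies 2·E° = 3×(-0.28) − 1×(+1.52) = -2.360.
E° = -2.360 / 2 = -1.180 V.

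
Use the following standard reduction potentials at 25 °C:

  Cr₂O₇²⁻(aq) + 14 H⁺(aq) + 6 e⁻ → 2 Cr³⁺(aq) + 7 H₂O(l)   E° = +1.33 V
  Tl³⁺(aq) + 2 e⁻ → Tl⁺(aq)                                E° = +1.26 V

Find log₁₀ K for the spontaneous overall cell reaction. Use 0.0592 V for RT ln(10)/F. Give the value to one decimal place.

Cathode: Cr₂O₇²⁻/Cr³⁺; anode: Tl³⁺/Tl⁺. E°cell = +0.07 V, n = 6.
log K = nE°cell / 0.0592 = (6)(+0.07) / 0.0592 = 7.1.

7.1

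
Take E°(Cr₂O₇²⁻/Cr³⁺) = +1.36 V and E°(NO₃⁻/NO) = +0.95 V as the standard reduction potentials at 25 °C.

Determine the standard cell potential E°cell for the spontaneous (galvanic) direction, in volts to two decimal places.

+0.41 V

The Cr₂O₇²⁻/Cr³⁺ couple has the higher reduction potential, so it is the cathode; NO₃⁻/NO is oxidised at the anode.
E°cell = E°(cathode) − E°(anode) = (+1.36) − (+0.95) = +0.41 V.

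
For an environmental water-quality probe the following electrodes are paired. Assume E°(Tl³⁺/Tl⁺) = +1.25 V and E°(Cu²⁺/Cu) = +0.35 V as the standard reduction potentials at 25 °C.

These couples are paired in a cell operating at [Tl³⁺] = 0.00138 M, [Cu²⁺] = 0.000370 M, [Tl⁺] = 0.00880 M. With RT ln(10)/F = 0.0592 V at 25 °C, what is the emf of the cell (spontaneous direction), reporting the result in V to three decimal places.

Tl³⁺/Tl⁺ is the cathode (higher E°), Cu²⁺/Cu the anode: E°cell = +1.25 − (+0.35) = +0.90 V, n = 2.
Overall: Tl³⁺(aq) + Cu(s) → Tl⁺(aq) + Cu²⁺(aq)
Q = [Tl⁺]·[Cu²⁺] / ([Tl³⁺]); log Q = -2.627.
E = E° − (0.0592/n) log Q = +0.90 − (0.0592/2)(-2.627) = +0.978 V.

+0.978 V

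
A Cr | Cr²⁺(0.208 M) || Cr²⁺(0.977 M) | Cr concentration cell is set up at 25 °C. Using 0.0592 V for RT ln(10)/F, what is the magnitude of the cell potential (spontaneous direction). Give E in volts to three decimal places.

+0.020 V

For a concentration cell E°cell = 0. The 0.977 M side is the cathode (reduction is favoured where [Cr²⁺] is higher).
With n = 2, E = −(0.0592/2) log([Cr²⁺]ₐₙ/[Cr²⁺]꜀ₐₜ) = −(0.0592/2) log(0.208/0.977) = −(0.0592/2)(-0.672) = +0.020 V.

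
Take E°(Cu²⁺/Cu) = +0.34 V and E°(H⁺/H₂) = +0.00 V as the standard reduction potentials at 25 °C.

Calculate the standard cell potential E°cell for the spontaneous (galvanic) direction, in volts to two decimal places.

The Cu²⁺/Cu couple has the higher reduction potential, so it is the cathode; H⁺/H₂ is oxidised at the anode.
E°cell = E°(cathode) − E°(anode) = (+0.34) − (+0.00) = +0.34 V.
Since E°cell > 0, the reaction is spontaneous under standard conditions.

+0.34 V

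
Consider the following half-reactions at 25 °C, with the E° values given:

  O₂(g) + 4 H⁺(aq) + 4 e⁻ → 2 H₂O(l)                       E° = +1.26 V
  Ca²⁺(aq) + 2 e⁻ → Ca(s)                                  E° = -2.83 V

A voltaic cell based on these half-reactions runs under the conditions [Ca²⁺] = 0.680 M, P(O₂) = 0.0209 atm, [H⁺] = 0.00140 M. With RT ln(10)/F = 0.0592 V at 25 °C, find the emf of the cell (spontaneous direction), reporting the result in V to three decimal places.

O₂/H₂O is the cathode (higher E°), Ca²⁺/Ca the anode: E°cell = +1.26 − (-2.83) = +4.09 V, n = 4.
Overall: O₂(g) + 4 H⁺(aq) + 2 Ca(s) → 2 H₂O(l) + 2 Ca²⁺(aq)
Q = [Ca²⁺]^2 / (P(O₂)·[H⁺]^4); log Q = 12.760.
E = E° − (0.0592/n) log Q = +4.09 − (0.0592/4)(12.760) = +3.901 V.

+3.901 V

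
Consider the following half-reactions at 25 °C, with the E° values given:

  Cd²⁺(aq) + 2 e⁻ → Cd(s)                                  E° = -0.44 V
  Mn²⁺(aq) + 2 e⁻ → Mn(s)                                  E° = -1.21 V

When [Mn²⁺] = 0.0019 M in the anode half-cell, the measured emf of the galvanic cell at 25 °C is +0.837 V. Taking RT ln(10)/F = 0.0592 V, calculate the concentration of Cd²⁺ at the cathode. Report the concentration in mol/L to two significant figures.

0.35 M

Cd²⁺/Cd is the cathode, Mn²⁺/Mn the anode: E°cell = +0.77 V, n = 2.
Overall reaction: Cd²⁺(aq) + Mn(s) → Cd(s) + Mn²⁺(aq); Q = [Mn²⁺]^1/[Cd²⁺]^1.
From E = E° − (0.0592/n) log Q: log Q = (E° − E)·n/0.0592 = (+0.77 − (+0.837))·2/0.0592 = -2.2635.
So 1·log[Cd²⁺] = 1·log(0.0019) − log Q = -2.7212 − (-2.2635) = -0.4577; [Cd²⁺] = 10^(-0.4577) ≈ 0.35 M.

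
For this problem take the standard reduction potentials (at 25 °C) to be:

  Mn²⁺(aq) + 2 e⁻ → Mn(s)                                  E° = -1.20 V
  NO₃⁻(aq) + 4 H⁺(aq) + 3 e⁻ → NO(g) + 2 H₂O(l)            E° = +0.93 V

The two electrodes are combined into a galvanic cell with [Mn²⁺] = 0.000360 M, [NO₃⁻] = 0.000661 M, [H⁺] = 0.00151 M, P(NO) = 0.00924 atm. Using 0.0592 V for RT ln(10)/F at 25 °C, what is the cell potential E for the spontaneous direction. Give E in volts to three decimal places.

+1.987 V

NO₃⁻/NO is the cathode (higher E°), Mn²⁺/Mn the anode: E°cell = +0.93 − (-1.20) = +2.13 V, n = 6.
Overall: 2 NO₃⁻(aq) + 8 H⁺(aq) + 3 Mn(s) → 2 NO(g) + 4 H₂O(l) + 3 Mn²⁺(aq)
Q = P(NO)^2·[Mn²⁺]^3 / ([NO₃⁻]^2·[H⁺]^8); log Q = 14.528.
E = E° − (0.0592/n) log Q = +2.13 − (0.0592/6)(14.528) = +1.987 V.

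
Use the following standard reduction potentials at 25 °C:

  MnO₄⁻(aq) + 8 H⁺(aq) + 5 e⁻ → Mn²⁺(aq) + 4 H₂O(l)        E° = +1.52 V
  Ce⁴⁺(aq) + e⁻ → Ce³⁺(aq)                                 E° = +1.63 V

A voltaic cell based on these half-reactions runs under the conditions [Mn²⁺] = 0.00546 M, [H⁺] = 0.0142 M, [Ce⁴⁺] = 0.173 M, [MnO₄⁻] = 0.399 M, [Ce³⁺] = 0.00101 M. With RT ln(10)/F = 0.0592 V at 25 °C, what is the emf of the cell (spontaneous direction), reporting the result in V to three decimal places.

Ce⁴⁺/Ce³⁺ is the cathode (higher E°), MnO₄⁻/Mn²⁺ the anode: E°cell = +1.63 − (+1.52) = +0.11 V, n = 5.
Overall: 5 Ce⁴⁺(aq) + Mn²⁺(aq) + 4 H₂O(l) → 5 Ce³⁺(aq) + MnO₄⁻(aq) + 8 H⁺(aq)
Q = [Ce³⁺]^5·[MnO₄⁻]·[H⁺]^8 / ([Ce⁴⁺]^5·[Mn²⁺]); log Q = -24.087.
E = E° − (0.0592/n) log Q = +0.11 − (0.0592/5)(-24.087) = +0.395 V.

+0.395 V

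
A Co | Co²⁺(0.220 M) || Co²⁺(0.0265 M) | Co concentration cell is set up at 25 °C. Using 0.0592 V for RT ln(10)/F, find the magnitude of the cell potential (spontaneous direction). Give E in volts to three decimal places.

For a concentration cell E°cell = 0. The 0.220 M side is the cathode (reduction is favoured where [Co²⁺] is higher).
With n = 2, E = −(0.0592/2) log([Co²⁺]ₐₙ/[Co²⁺]꜀ₐₜ) = −(0.0592/2) log(0.0265/0.22) = −(0.0592/2)(-0.919) = +0.027 V.

+0.027 V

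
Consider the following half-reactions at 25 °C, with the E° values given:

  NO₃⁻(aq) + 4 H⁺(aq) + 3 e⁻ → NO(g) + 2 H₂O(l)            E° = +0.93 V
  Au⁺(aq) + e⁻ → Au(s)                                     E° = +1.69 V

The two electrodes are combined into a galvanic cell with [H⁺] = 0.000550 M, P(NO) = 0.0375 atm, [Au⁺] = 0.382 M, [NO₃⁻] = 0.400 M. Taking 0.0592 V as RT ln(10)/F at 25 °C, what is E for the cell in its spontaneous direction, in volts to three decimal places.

Au⁺/Au is the cathode (higher E°), NO₃⁻/NO the anode: E°cell = +1.69 − (+0.93) = +0.76 V, n = 3.
Overall: 3 Au⁺(aq) + NO(g) + 2 H₂O(l) → 3 Au(s) + NO₃⁻(aq) + 4 H⁺(aq)
Q = [NO₃⁻]·[H⁺]^4 / ([Au⁺]^3·P(NO)); log Q = -10.757.
E = E° − (0.0592/n) log Q = +0.76 − (0.0592/3)(-10.757) = +0.972 V.

+0.972 V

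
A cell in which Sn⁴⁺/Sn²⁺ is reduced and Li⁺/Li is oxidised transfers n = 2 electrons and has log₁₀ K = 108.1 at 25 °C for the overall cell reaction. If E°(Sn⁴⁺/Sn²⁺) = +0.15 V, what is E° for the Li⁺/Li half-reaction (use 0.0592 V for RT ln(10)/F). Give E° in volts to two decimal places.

-3.05 V

E°cell = (0.0592/n)·log K = (0.0592/2)(108.1) = +3.200 V.
Since Sn⁴⁺/Sn²⁺ is the cathode and Li⁺/Li the anode, E°cell = E°(Sn⁴⁺/Sn²⁺) − E°(Li⁺/Li).
So E°(Li⁺/Li) = E°(Sn⁴⁺/Sn²⁺) − E°cell = (+0.15) − (+3.200) = -3.05 V.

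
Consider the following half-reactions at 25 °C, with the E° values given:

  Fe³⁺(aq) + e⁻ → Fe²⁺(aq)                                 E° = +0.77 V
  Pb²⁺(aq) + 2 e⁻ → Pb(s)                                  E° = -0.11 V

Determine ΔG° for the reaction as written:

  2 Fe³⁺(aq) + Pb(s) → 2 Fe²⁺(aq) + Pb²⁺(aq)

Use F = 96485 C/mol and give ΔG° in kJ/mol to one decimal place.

-169.8 kJ/mol

As written, Fe³⁺/Fe²⁺ is reduced (cathode) and Pb²⁺/Pb is oxidised (anode), so E°cell = (+0.77) − (-0.11) = +0.88 V.
Balancing electrons gives n = 2.
ΔG° = −nFE° = −(2)(96485)(+0.88) = -169,814 J = -169.8 kJ/mol.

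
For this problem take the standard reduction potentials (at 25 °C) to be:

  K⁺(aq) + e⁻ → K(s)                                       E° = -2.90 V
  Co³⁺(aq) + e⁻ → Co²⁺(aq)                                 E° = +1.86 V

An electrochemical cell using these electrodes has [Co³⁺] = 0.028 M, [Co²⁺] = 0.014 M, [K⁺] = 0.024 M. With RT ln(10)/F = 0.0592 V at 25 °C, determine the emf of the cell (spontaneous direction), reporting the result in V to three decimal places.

+4.874 V

Co³⁺/Co²⁺ is the cathode (higher E°), K⁺/K the anode: E°cell = +1.86 − (-2.90) = +4.76 V, n = 1.
Overall: Co³⁺(aq) + K(s) → Co²⁺(aq) + K⁺(aq)
Q = [Co²⁺]·[K⁺] / ([Co³⁺]); log Q = -1.921.
E = E° − (0.0592/n) log Q = +4.76 − (0.0592/1)(-1.921) = +4.874 V.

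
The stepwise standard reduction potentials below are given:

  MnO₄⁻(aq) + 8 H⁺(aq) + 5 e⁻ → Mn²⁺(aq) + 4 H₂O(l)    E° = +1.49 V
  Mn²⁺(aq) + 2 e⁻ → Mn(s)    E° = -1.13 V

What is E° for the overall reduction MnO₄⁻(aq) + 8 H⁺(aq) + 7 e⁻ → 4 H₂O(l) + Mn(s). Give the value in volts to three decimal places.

+0.741 V

Adding the free-energy changes (−nFE°) of the two steps gives −n₃FE°₃ = −n₁FE°₁ − n₂FE°₂.
E°₃ = (5×+1.49 + 2×-1.13) / 7 = (+5.190) / 7 = +0.741 V.
Simply averaging or adding the two E° values would be wrong; the electron-weighted sum is required.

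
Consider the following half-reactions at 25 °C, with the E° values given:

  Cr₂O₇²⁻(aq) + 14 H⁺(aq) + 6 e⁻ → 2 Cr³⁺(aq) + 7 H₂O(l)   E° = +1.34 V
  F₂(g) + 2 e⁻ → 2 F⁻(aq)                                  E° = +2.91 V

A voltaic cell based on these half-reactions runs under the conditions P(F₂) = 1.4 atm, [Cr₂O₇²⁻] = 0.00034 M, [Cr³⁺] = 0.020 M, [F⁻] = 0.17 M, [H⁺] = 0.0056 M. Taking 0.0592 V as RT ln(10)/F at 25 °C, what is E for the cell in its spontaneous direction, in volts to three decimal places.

+1.932 V

F₂/F⁻ is the cathode (higher E°), Cr₂O₇²⁻/Cr³⁺ the anode: E°cell = +2.91 − (+1.34) = +1.57 V, n = 6.
Overall: 3 F₂(g) + 2 Cr³⁺(aq) + 7 H₂O(l) → 6 F⁻(aq) + Cr₂O₇²⁻(aq) + 14 H⁺(aq)
Q = [F⁻]^6·[Cr₂O₇²⁻]·[H⁺]^14 / (P(F₂)^3·[Cr³⁺]^2); log Q = -36.652.
E = E° − (0.0592/n) log Q = +1.57 − (0.0592/6)(-36.652) = +1.932 V.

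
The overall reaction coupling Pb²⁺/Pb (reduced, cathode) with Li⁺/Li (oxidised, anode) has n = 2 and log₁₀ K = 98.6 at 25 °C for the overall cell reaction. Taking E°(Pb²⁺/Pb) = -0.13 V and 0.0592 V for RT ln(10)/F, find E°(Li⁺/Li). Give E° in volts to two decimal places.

E°cell = (0.0592/n)·log K = (0.0592/2)(98.6) = +2.919 V.
Since Pb²⁺/Pb is the cathode and Li⁺/Li the anode, E°cell = E°(Pb²⁺/Pb) − E°(Li⁺/Li).
So E°(Li⁺/Li) = E°(Pb²⁺/Pb) − E°cell = (-0.13) − (+2.919) = -3.05 V.

-3.05 V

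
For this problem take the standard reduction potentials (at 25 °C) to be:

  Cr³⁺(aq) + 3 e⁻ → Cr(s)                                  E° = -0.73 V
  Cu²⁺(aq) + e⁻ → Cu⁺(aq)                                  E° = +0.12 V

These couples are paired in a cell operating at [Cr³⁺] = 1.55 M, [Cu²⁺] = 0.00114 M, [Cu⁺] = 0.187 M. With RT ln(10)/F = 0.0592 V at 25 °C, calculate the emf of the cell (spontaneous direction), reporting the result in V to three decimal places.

Cu²⁺/Cu⁺ is the cathode (higher E°), Cr³⁺/Cr the anode: E°cell = +0.12 − (-0.73) = +0.85 V, n = 3.
Overall: 3 Cu²⁺(aq) + Cr(s) → 3 Cu⁺(aq) + Cr³⁺(aq)
Q = [Cu⁺]^3·[Cr³⁺] / ([Cu²⁺]^3); log Q = 6.835.
E = E° − (0.0592/n) log Q = +0.85 − (0.0592/3)(6.835) = +0.715 V.

+0.715 V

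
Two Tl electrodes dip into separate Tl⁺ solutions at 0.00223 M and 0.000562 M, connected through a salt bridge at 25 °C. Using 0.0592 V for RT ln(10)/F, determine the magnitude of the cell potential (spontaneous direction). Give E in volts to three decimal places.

+0.035 V

For a concentration cell E°cell = 0. The 0.00223 M side is the cathode (reduction is favoured where [Tl⁺] is higher).
With n = 1, E = −(0.0592/1) log([Tl⁺]ₐₙ/[Tl⁺]꜀ₐₜ) = −(0.0592/1) log(0.000562/0.00223) = −(0.0592/1)(-0.599) = +0.035 V.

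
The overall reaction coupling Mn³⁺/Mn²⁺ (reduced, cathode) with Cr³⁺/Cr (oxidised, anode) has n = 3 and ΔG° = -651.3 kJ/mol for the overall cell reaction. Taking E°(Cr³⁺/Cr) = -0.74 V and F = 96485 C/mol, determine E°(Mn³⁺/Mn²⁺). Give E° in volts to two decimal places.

E°cell = −ΔG°/(nF) = −(-651.3×10³)/((3)(96485)) = +2.250 V.
Since Mn³⁺/Mn²⁺ is the cathode and Cr³⁺/Cr the anode, E°cell = E°(Mn³⁺/Mn²⁺) − E°(Cr³⁺/Cr).
So E°(Mn³⁺/Mn²⁺) = E°cell + E°(Cr³⁺/Cr) = +2.250 + (-0.74) = +1.51 V.

+1.51 V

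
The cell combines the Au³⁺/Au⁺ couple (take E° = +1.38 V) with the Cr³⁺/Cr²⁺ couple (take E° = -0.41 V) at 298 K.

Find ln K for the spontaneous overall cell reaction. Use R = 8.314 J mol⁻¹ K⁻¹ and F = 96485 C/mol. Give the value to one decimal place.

139.4

Cathode: Au³⁺/Au⁺; anode: Cr³⁺/Cr²⁺. E°cell = (+1.38) − (-0.41) = +1.79 V, with n = 2.
ΔG° = −nFE° = −RT ln K, so ln K = nFE°/(RT) = (2)(96485)(+1.79) / ((8.314)(298)) = 139.417.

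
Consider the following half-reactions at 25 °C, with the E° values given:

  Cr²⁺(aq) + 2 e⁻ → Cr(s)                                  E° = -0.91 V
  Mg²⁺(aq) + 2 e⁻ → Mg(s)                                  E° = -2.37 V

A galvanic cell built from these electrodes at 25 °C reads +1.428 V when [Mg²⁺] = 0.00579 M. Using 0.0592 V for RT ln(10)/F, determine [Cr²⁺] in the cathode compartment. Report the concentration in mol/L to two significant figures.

Cr²⁺/Cr is the cathode, Mg²⁺/Mg the anode: E°cell = +1.46 V, n = 2.
Overall reaction: Cr²⁺(aq) + Mg(s) → Cr(s) + Mg²⁺(aq); Q = [Mg²⁺]^1/[Cr²⁺]^1.
From E = E° − (0.0592/n) log Q: log Q = (E° − E)·n/0.0592 = (+1.46 − (+1.428))·2/0.0592 = 1.0811.
So 1·log[Cr²⁺] = 1·log(0.00579) − log Q = -2.2373 − (1.0811) = -3.3184; [Cr²⁺] = 10^(-3.3184) ≈ 0.00048 M.

0.00048 M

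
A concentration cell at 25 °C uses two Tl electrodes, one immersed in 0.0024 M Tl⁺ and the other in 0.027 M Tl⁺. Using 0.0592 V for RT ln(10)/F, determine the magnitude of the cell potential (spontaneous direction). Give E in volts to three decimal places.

For a concentration cell E°cell = 0. The 0.027 M side is the cathode (reduction is favoured where [Tl⁺] is higher).
With n = 1, E = −(0.0592/1) log([Tl⁺]ₐₙ/[Tl⁺]꜀ₐₜ) = −(0.0592/1) log(0.0024/0.027) = −(0.0592/1)(-1.051) = +0.062 V.

+0.062 V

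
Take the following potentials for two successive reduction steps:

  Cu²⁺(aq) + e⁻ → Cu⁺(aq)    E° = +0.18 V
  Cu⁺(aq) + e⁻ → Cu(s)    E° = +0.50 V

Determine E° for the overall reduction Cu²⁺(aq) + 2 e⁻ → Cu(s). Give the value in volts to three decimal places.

Standard free energies of sequential steps add: ΔG°₃ = ΔG°₁ + ΔG°₂, so n₃E°₃ = n₁E°₁ + n₂E°₂.
E°₃ = (1×+0.18 + 1×+0.50) / 2 = (+0.680) / 2 = +0.340 V.

+0.340 V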